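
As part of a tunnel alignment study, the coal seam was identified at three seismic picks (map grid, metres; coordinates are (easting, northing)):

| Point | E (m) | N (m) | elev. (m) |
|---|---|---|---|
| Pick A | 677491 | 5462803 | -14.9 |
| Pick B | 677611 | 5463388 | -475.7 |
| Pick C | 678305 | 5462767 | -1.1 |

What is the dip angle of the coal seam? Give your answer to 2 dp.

38.11°

Let the plane be z = a·E + b·N + c.
Pick B−Pick A: 120a + 585b = −460.8;  Pick C−Pick A: 814a − 36b = 13.8.
Solving gives a = −0.01772, b = −0.78406.
Gradient magnitude |∇z| = √(a² + b²) = √(0.00031 + 0.61475) = 0.78426.
True dip = arctan(0.78426) = 38.11°, dipping toward N (azimuth ≈ 001°).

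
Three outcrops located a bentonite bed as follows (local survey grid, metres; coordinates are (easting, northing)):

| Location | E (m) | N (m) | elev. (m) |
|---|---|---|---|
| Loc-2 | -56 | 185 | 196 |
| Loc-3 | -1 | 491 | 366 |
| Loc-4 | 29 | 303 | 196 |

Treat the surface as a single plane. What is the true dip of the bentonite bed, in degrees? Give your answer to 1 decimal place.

Let the plane be z = a·E + b·N + c.
Loc-3−Loc-2: 55a + 306b = 170;  Loc-4−Loc-2: 85a + 118b = 0.
Solving gives a = −1.02766, b = 0.74027.
Gradient magnitude |∇z| = √(a² + b²) = √(1.05609 + 0.54799) = 1.26653.
True dip = arctan(1.26653) = 51.7°, dipping toward SE (azimuth ≈ 126°).

51.7°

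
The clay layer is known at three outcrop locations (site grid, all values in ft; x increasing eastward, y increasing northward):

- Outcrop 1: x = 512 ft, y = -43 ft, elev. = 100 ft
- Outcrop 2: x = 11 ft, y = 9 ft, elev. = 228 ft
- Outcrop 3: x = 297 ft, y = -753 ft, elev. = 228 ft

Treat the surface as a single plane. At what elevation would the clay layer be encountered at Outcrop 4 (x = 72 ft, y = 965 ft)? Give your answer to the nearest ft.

Two edge vectors: Outcrop 1→Outcrop 2 = (-501, 52, 128), Outcrop 1→Outcrop 3 = (-215, -710, 128).
Normal n = (Outcrop 1→Outcrop 2) × (Outcrop 1→Outcrop 3) = (97536, 36608, 366890).
So ∂z/∂x = −n_x/n_z = −0.26585 and ∂z/∂y = −n_y/n_z = −0.09978.
Intercept c from Outcrop 1: 100 + 136.11 − 4.29 = 231.82.
At (72, 965): z = −19.1 − 96.3 + 231.82 = 116.4 ft.

116 ft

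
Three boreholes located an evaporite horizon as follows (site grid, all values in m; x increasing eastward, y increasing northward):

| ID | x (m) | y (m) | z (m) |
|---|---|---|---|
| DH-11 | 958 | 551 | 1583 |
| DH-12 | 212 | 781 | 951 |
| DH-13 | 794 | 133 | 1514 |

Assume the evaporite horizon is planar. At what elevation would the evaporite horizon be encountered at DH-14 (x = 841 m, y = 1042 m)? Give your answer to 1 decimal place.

Two edge vectors: DH-11→DH-12 = (-746, 230, -632), DH-11→DH-13 = (-164, -418, -69).
Normal n = (DH-11→DH-12) × (DH-11→DH-13) = (-280046, 52174, 349548).
So ∂z/∂x = −n_x/n_z = 0.801166 and ∂z/∂y = −n_y/n_z = −0.149261.
Intercept c from DH-11: 1583 − 767.52 + 82.24 = 897.73.
At (841, 1042): z = 673.8 − 155.5 + 897.73 = 1416.0 m.

1416.0 m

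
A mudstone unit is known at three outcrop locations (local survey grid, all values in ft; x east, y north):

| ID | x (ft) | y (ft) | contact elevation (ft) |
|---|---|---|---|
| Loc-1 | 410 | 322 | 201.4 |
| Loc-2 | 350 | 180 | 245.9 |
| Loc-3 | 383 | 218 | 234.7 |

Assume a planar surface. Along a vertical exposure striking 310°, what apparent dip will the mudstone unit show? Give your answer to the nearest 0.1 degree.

13.8°

Two edge vectors: Loc-1→Loc-2 = (-60, -142, 44.5), Loc-1→Loc-3 = (-27, -104, 33.3).
Normal n = (Loc-1→Loc-2) × (Loc-1→Loc-3) = (-100.6, 796.5, 2406).
So ∂z/∂x = −n_x/n_z = 0.04181 and ∂z/∂y = −n_y/n_z = −0.33105.
Unit vector along 310° is (sin 310°, cos 310°) = (-0.7660, 0.6428).
Slope in that direction = a·(-0.7660) + b·(0.6428) = −0.24482.
Apparent dip = arctan|0.24482| = 13.8° (true dip is 18.5°, so apparent ≤ true as expected).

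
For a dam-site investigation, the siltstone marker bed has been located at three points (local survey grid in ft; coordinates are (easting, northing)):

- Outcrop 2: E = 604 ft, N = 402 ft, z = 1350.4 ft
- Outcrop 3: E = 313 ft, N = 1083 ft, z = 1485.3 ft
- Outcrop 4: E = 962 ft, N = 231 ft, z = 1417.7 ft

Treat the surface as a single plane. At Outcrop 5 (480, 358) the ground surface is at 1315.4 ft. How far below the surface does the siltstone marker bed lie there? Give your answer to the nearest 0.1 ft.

24.4 ft

Two edge vectors: Outcrop 2→Outcrop 3 = (-291, 681, 134.9), Outcrop 2→Outcrop 4 = (358, -171, 67.3).
Normal n = (Outcrop 2→Outcrop 3) × (Outcrop 2→Outcrop 4) = (68899.2, 67878.5, -194037).
So ∂z/∂E = −n_x/n_z = 0.355083 and ∂z/∂N = −n_y/n_z = 0.349822.
Intercept c from Outcrop 2: 1350.4 − 214.47 − 140.63 = 995.30.
At (480, 358): z_contact = 170.44 + 125.24 + 995.30 = 1290.98 ft.
Depth below ground = 1315.4 − 1290.98 = 24.4 ft.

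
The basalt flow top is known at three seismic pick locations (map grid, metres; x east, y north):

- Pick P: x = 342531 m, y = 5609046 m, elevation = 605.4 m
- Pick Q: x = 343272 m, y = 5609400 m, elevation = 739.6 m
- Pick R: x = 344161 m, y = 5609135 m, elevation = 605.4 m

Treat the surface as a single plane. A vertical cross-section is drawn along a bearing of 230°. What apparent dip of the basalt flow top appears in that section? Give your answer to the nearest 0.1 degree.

14.4°

Let the plane be z = a·x + b·y + c.
Pick Q−Pick P: 741a + 354b = 134.2;  Pick R−Pick P: 1630a + 89b = 0.
Solving gives a = −0.02337, b = 0.42801.
Unit vector along 230° is (sin 230°, cos 230°) = (-0.7660, -0.6428).
Slope in that direction = a·(-0.7660) + b·(-0.6428) = −0.25722.
Apparent dip = arctan|0.25722| = 14.4° (true dip is 23.2°, so apparent ≤ true as expected).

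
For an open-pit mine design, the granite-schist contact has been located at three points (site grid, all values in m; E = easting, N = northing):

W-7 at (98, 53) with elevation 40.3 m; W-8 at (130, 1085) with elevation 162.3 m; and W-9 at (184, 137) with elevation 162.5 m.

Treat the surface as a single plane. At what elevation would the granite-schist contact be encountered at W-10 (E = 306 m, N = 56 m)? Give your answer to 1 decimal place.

Two edge vectors: W-7→W-8 = (32, 1032, 122), W-7→W-9 = (86, 84, 122.2).
Normal n = (W-7→W-8) × (W-7→W-9) = (115862.4, 6581.6, -86064).
So ∂z/∂E = −n_x/n_z = 1.346235 and ∂z/∂N = −n_y/n_z = 0.076473.
Intercept c from W-7: 40.3 − 131.93 − 4.05 = −95.68.
At (306, 56): z = 411.9 + 4.3 − 95.68 = 320.5 m.

320.5 m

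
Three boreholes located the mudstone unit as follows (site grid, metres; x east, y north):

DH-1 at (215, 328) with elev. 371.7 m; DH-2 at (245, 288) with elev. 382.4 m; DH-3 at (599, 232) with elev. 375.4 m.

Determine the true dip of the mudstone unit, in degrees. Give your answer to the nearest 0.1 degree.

Two edge vectors: DH-1→DH-2 = (30, -40, 10.7), DH-1→DH-3 = (384, -96, 3.7).
Normal n = (DH-1→DH-2) × (DH-1→DH-3) = (879.2, 3997.8, 12480).
So ∂z/∂x = −n_x/n_z = −0.07045 and ∂z/∂y = −n_y/n_z = −0.32034.
Gradient magnitude |∇z| = √(a² + b²) = √(0.00496 + 0.10262) = 0.32799.
True dip = arctan(0.32799) = 18.2°, dipping toward NNE (azimuth ≈ 012°).

18.2°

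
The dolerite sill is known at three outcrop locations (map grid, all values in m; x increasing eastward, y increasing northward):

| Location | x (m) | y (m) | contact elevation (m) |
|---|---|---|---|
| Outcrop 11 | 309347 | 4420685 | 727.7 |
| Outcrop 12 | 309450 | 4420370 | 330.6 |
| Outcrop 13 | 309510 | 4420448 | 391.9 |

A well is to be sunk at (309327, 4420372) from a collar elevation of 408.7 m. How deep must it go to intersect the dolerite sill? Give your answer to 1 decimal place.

Two edge vectors: Outcrop 11→Outcrop 12 = (103, -315, -397.1), Outcrop 11→Outcrop 13 = (163, -237, -335.8).
Normal n = (Outcrop 11→Outcrop 12) × (Outcrop 11→Outcrop 13) = (11664.3, -30139.9, 26934).
So ∂z/∂x = −n_x/n_z = −0.433069726 and ∂z/∂y = −n_y/n_z = 1.119027994.
Intercept c from Outcrop 11: 727.7 + 133968.82 − 4946870.27 = −4812173.75.
At (309327, 4420372): z_contact = −133960.16 + 4946520.01 − 4812173.75 = 386.11 m.
Depth below ground = 408.7 − 386.11 = 22.6 m.

22.6 m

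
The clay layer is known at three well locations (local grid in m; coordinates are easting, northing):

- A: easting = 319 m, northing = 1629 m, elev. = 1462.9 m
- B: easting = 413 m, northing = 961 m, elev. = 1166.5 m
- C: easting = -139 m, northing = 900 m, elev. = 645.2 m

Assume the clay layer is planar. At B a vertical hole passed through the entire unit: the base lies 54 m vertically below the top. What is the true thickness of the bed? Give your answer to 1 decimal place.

Two edge vectors: A→B = (94, -668, -296.4), A→C = (-458, -729, -817.7).
Normal n = (A→B) × (A→C) = (330148, 212615, -374470).
So ∂z/∂easting = −n_x/n_z = 0.88164 and ∂z/∂northing = −n_y/n_z = 0.56778.
|∇z| = √(a²+b²) = 1.04865, so dip δ = arctan(1.04865) = 46.36°.
True thickness = vertical thickness × cos δ = 54 × cos 46.36° = 37.3 m.

37.3 m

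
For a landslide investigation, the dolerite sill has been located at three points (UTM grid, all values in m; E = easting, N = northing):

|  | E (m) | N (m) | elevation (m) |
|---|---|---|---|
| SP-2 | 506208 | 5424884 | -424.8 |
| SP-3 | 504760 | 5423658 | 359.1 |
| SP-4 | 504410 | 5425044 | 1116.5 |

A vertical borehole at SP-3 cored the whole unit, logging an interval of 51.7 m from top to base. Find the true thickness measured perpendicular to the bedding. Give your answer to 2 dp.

38.55 m

Let the plane be z = a·E + b·N + c.
SP-3−SP-2: −1448a − 1226b = 783.9;  SP-4−SP-2: −1798a + 160b = 1541.3.
Solving gives a = −0.82719, b = 0.33758.
|∇z| = √(a²+b²) = 0.89342, so dip δ = arctan(0.89342) = 41.78°.
True thickness = vertical thickness × cos δ = 51.7 × cos 41.78° = 38.55 m.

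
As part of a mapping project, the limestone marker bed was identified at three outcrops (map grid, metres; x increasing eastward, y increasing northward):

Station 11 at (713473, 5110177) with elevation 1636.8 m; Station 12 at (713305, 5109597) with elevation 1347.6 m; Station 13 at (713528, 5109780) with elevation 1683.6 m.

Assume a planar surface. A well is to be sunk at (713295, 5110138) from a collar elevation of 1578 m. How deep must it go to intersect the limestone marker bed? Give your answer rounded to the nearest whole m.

201 m

Let the plane be z = a·x + b·y + c.
Station 12−Station 11: −168a − 580b = −289.2;  Station 13−Station 11: 55a − 397b = 46.8.
Solving gives a = 1.43977849, b = 0.08158140.
Then c = 1636.8 − a·713473 − b·5110177 = −1442501.69.
At (713295, 5110138): z_contact = 1026986.8 + 416892.2 − 1442501.69 = 1377.3 m.
Depth below ground = 1578 − 1377.3 = 201 m.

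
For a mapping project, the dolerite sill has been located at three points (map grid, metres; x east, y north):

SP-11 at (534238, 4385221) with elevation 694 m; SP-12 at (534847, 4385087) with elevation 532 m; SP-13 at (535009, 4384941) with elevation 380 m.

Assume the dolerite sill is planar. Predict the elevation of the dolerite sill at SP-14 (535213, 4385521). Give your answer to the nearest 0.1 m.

942.4 m

Let the plane be z = a·x + b·y + c.
SP-12−SP-11: 609a − 134b = −162;  SP-13−SP-11: 771a − 280b = −314.
Solving gives a = −0.048864685, b = 0.986876172.
Then c = 694 − a·534238 − b·4385221 = −4300870.74.
At (535213, 4385521): z = −26153.0 + 4327966.2 − 4300870.74 = 942.4 m.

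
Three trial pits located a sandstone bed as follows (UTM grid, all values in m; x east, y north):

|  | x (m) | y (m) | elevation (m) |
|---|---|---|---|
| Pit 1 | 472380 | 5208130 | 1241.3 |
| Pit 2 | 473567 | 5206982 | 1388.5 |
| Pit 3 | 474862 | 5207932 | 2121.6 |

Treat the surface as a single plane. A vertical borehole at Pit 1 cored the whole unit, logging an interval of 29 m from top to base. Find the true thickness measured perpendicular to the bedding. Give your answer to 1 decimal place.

26.4 m

Let the plane be z = a·x + b·y + c.
Pit 2−Pit 1: 1187a − 1148b = 147.2;  Pit 3−Pit 1: 2482a − 198b = 880.3.
Solving gives a = 0.37541, b = 0.25994.
|∇z| = √(a²+b²) = 0.45662, so dip δ = arctan(0.45662) = 24.54°.
True thickness = vertical thickness × cos δ = 29 × cos 24.54° = 26.4 m.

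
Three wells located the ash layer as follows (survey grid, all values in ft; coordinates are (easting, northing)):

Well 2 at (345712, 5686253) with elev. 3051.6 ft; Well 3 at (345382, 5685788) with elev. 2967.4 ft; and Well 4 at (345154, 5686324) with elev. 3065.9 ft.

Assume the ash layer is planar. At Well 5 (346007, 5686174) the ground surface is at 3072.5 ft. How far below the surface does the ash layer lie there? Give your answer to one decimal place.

Let the plane be z = a·E + b·N + c.
Well 3−Well 2: −330a − 465b = −84.2;  Well 4−Well 2: −558a + 71b = 14.3.
Solving gives a = −0.002372923, b = 0.182759279.
Then c = 3051.6 − a·345712 − b·5686253 = −1035343.55.
At (346007, 5686174): z_contact = −821.05 + 1039201.06 − 1035343.55 = 3036.46 ft.
Depth below ground = 3072.5 − 3036.46 = 36.0 ft.

36.0 ft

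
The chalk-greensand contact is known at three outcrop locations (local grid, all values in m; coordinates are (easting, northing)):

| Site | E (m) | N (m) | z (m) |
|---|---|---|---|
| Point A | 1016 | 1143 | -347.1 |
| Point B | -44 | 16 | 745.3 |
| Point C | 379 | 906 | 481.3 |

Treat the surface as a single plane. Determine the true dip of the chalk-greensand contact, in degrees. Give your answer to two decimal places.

56.27°

Let the plane be z = a·E + b·N + c.
Point B−Point A: −1060a − 1127b = 1092.4;  Point C−Point A: −637a − 237b = 828.4.
Solving gives a = −1.44576, b = 0.39052.
Gradient magnitude |∇z| = √(a² + b²) = √(2.09024 + 0.15250) = 1.49758.
True dip = arctan(1.49758) = 56.27°, dipping toward ESE (azimuth ≈ 105°).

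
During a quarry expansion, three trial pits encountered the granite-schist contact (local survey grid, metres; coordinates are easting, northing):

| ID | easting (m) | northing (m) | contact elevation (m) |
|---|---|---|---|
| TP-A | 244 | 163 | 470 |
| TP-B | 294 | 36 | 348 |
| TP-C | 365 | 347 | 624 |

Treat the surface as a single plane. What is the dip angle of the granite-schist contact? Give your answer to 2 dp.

42.67°

Two edge vectors: TP-A→TP-B = (50, -127, -122), TP-A→TP-C = (121, 184, 154).
Normal n = (TP-A→TP-B) × (TP-A→TP-C) = (2890, -22462, 24567).
So ∂z/∂easting = −n_x/n_z = −0.11764 and ∂z/∂northing = −n_y/n_z = 0.91432.
Gradient magnitude |∇z| = √(a² + b²) = √(0.01384 + 0.83597) = 0.92185.
True dip = arctan(0.92185) = 42.67°, dipping toward S (azimuth ≈ 173°).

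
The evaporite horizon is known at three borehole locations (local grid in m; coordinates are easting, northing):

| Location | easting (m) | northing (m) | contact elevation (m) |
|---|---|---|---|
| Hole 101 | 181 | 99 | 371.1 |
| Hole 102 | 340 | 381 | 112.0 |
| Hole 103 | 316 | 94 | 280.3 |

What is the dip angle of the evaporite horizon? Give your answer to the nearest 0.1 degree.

41.1°

Two edge vectors: Hole 101→Hole 102 = (159, 282, -259.1), Hole 101→Hole 103 = (135, -5, -90.8).
Normal n = (Hole 101→Hole 102) × (Hole 101→Hole 103) = (-26901.1, -20541.3, -38865).
So ∂z/∂easting = −n_x/n_z = −0.69217 and ∂z/∂northing = −n_y/n_z = −0.52853.
Gradient magnitude |∇z| = √(a² + b²) = √(0.47910 + 0.27934) = 0.87088.
True dip = arctan(0.87088) = 41.1°, dipping toward NE (azimuth ≈ 053°).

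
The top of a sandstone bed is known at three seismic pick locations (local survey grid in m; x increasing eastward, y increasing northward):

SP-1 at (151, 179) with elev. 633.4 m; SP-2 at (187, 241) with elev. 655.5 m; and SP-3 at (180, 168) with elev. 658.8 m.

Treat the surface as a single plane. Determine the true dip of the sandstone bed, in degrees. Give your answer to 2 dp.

Let the plane be z = a·x + b·y + c.
SP-2−SP-1: 36a + 62b = 22.1;  SP-3−SP-1: 29a − 11b = 25.4.
Solving gives a = 0.82858, b = −0.12466.
Gradient magnitude |∇z| = √(a² + b²) = √(0.68654 + 0.01554) = 0.83790.
True dip = arctan(0.83790) = 39.96°, dipping toward W (azimuth ≈ 279°).

39.96°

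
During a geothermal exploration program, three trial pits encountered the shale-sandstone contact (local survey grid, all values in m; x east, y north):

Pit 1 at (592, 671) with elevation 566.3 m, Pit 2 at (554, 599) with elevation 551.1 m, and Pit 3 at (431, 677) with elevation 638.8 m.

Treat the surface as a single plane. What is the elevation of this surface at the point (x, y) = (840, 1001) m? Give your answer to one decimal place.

603.9 m

Let the plane be z = a·x + b·y + c.
Pit 2−Pit 1: −38a − 72b = −15.2;  Pit 3−Pit 1: −161a + 6b = 72.5.
Solving gives a = −0.433909, b = 0.440118.
Then c = 566.3 − a·592 − b·671 = 527.85.
At (840, 1001): z = −364.5 + 440.6 + 527.85 = 603.9 m.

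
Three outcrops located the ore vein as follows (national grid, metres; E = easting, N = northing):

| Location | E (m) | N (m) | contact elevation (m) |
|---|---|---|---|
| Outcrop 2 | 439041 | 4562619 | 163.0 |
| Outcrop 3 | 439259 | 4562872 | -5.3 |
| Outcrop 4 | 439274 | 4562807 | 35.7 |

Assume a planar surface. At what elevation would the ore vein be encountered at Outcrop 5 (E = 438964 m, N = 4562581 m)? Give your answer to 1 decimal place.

Two edge vectors: Outcrop 2→Outcrop 3 = (218, 253, -168.3), Outcrop 2→Outcrop 4 = (233, 188, -127.3).
Normal n = (Outcrop 2→Outcrop 3) × (Outcrop 2→Outcrop 4) = (-566.5, -11462.5, -17965).
So ∂z/∂E = −n_x/n_z = −0.031533537 and ∂z/∂N = −n_y/n_z = −0.638046201.
Intercept c from Outcrop 2: 163 + 13844.52 + 2911161.72 = 2925169.24.
At (438964, 4562581): z = −13842.1 − 2911137.5 + 2925169.24 = 189.7 m.

189.7 m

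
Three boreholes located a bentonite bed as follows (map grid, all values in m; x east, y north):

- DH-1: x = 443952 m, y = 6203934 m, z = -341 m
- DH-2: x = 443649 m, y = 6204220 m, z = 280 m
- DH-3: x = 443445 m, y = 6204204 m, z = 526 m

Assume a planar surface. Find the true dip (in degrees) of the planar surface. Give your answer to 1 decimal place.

56.6°

Two edge vectors: DH-1→DH-2 = (-303, 286, 621), DH-1→DH-3 = (-507, 270, 867).
Normal n = (DH-1→DH-2) × (DH-1→DH-3) = (80292, -52146, 63192).
So ∂z/∂x = −n_x/n_z = −1.27060 and ∂z/∂y = −n_y/n_z = 0.82520.
Gradient magnitude |∇z| = √(a² + b²) = √(1.61443 + 0.68095) = 1.51505.
True dip = arctan(1.51505) = 56.6°, dipping toward ESE (azimuth ≈ 123°).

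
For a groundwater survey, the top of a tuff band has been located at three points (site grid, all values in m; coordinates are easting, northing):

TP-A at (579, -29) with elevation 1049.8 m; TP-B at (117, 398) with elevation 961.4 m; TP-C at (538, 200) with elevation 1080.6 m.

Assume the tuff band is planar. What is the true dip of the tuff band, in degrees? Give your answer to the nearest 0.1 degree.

23.2°

Two edge vectors: TP-A→TP-B = (-462, 427, -88.4), TP-A→TP-C = (-41, 229, 30.8).
Normal n = (TP-A→TP-B) × (TP-A→TP-C) = (33395.2, 17854, -88291).
So ∂z/∂easting = −n_x/n_z = 0.37824 and ∂z/∂northing = −n_y/n_z = 0.20222.
Gradient magnitude |∇z| = √(a² + b²) = √(0.14307 + 0.04089) = 0.42890.
True dip = arctan(0.42890) = 23.2°, dipping toward WSW (azimuth ≈ 242°).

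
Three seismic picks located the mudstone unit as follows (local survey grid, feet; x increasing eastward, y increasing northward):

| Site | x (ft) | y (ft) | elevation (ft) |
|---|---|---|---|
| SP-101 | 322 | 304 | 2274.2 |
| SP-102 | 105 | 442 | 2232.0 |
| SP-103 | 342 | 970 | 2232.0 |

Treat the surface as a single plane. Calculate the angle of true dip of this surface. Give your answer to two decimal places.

9.42°

Let the plane be z = a·x + b·y + c.
SP-102−SP-101: −217a + 138b = −42.2;  SP-103−SP-101: 20a + 666b = −42.2.
Solving gives a = 0.15129, b = −0.06791.
Gradient magnitude |∇z| = √(a² + b²) = √(0.02289 + 0.00461) = 0.16583.
True dip = arctan(0.16583) = 9.42°, dipping toward WNW (azimuth ≈ 294°).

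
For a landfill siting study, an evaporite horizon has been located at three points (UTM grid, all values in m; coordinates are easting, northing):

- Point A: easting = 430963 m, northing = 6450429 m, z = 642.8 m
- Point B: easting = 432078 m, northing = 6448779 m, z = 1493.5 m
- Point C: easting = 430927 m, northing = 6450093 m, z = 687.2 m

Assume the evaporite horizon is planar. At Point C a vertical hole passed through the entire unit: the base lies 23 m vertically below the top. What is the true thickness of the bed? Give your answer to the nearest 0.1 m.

Two edge vectors: Point A→Point B = (1115, -1650, 850.7), Point A→Point C = (-36, -336, 44.4).
Normal n = (Point A→Point B) × (Point A→Point C) = (212575.2, -80131.2, -434040).
So ∂z/∂easting = −n_x/n_z = 0.48976 and ∂z/∂northing = −n_y/n_z = −0.18462.
|∇z| = √(a²+b²) = 0.52340, so dip δ = arctan(0.52340) = 27.63°.
True thickness = vertical thickness × cos δ = 23 × cos 27.63° = 20.4 m.

20.4 m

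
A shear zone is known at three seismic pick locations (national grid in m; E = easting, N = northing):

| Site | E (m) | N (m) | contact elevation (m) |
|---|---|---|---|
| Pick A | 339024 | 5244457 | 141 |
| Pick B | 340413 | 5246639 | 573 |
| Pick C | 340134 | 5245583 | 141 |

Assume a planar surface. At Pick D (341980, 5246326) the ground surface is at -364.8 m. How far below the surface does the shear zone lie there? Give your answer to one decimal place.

Two edge vectors: Pick A→Pick B = (1389, 2182, 432), Pick A→Pick C = (1110, 1126, 0).
Normal n = (Pick A→Pick B) × (Pick A→Pick C) = (-486432, 479520, -858006).
So ∂z/∂E = −n_x/n_z = −0.566933098 and ∂z/∂N = −n_y/n_z = 0.558877211.
Intercept c from Pick A: 141 + 192203.93 − 2931007.50 = −2738662.57.
At (341980, 5246326): z_contact = −193879.78 + 2932052.04 − 2738662.57 = -490.31 m.
Depth below ground = -364.8 − (-490.31) = 125.5 m.

125.5 m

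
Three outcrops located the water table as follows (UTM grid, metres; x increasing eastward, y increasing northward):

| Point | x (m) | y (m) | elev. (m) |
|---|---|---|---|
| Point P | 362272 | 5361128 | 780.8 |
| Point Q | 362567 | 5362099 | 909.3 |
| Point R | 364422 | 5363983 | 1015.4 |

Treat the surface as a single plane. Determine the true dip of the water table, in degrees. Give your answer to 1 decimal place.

Let the plane be z = a·x + b·y + c.
Point Q−Point P: 295a + 971b = 128.5;  Point R−Point P: 2150a + 2855b = 234.6.
Solving gives a = −0.11167, b = 0.16626.
Gradient magnitude |∇z| = √(a² + b²) = √(0.01247 + 0.02764) = 0.20028.
True dip = arctan(0.20028) = 11.3°, dipping toward SE (azimuth ≈ 146°).

11.3°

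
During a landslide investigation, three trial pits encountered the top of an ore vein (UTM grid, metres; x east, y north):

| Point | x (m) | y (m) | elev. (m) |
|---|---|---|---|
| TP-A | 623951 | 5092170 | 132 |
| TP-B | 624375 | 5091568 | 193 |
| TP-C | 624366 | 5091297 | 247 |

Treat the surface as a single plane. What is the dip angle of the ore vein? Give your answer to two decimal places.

13.27°

Let the plane be z = a·x + b·y + c.
TP-B−TP-A: 424a − 602b = 61;  TP-C−TP-A: 415a − 873b = 115.
Solving gives a = −0.13279, b = −0.19485.
Gradient magnitude |∇z| = √(a² + b²) = √(0.01763 + 0.03797) = 0.23580.
True dip = arctan(0.23580) = 13.27°, dipping toward NE (azimuth ≈ 034°).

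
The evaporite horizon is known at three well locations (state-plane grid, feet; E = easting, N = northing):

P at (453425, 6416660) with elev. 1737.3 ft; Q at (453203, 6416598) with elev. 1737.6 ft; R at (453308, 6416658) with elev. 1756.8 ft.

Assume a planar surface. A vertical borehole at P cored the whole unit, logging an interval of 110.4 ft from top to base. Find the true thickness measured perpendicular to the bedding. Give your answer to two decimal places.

Two edge vectors: P→Q = (-222, -62, 0.3), P→R = (-117, -2, 19.5).
Normal n = (P→Q) × (P→R) = (-1208.4, 4293.9, -6810).
So ∂z/∂E = −n_x/n_z = −0.17744 and ∂z/∂N = −n_y/n_z = 0.63053.
|∇z| = √(a²+b²) = 0.65502, so dip δ = arctan(0.65502) = 33.23°.
True thickness = vertical thickness × cos δ = 110.4 × cos 33.23° = 92.35 ft.

92.35 ft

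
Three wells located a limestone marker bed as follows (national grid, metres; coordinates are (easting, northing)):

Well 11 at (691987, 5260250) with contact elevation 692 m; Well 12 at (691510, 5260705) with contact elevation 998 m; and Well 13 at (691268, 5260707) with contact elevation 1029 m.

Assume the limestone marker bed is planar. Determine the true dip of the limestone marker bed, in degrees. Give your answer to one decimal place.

Let the plane be z = a·E + b·N + c.
Well 12−Well 11: −477a + 455b = 306;  Well 13−Well 11: −719a + 457b = 337.
Solving gives a = −0.12361, b = 0.54294.
Gradient magnitude |∇z| = √(a² + b²) = √(0.01528 + 0.29478) = 0.55683.
True dip = arctan(0.55683) = 29.1°, dipping toward SSE (azimuth ≈ 167°).

29.1°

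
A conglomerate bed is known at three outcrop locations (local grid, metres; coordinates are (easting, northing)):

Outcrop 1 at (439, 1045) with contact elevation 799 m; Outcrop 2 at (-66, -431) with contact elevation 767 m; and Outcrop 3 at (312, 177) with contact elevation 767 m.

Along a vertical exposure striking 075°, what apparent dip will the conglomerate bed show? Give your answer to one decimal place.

3.6°

Two edge vectors: Outcrop 1→Outcrop 2 = (-505, -1476, -32), Outcrop 1→Outcrop 3 = (-127, -868, -32).
Normal n = (Outcrop 1→Outcrop 2) × (Outcrop 1→Outcrop 3) = (19456, -12096, 250888).
So ∂z/∂E = −n_x/n_z = −0.07755 and ∂z/∂N = −n_y/n_z = 0.04821.
Unit vector along 075° is (sin 75°, cos 75°) = (0.9659, 0.2588).
Slope in that direction = a·(0.9659) + b·(0.2588) = −0.06243.
Apparent dip = arctan|0.06243| = 3.6° (true dip is 5.2°, so apparent ≤ true as expected).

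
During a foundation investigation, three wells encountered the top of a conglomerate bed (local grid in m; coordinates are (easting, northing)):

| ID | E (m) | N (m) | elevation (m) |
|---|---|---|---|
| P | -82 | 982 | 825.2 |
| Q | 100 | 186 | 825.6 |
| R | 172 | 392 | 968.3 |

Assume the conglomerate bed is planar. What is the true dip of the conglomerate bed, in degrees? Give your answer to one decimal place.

Let the plane be z = a·E + b·N + c.
Q−P: 182a − 796b = 0.4;  R−P: 254a − 590b = 143.1.
Solving gives a = 1.19902, b = 0.27364.
Gradient magnitude |∇z| = √(a² + b²) = √(1.43764 + 0.07488) = 1.22985.
True dip = arctan(1.22985) = 50.9°, dipping toward WSW (azimuth ≈ 257°).

50.9°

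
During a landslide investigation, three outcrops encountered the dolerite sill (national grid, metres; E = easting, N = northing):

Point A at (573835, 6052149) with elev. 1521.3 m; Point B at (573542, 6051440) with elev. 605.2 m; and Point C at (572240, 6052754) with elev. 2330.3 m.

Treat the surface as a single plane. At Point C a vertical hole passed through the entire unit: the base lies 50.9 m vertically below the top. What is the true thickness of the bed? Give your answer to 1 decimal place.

Let the plane be z = a·E + b·N + c.
Point B−Point A: −293a − 709b = −916.1;  Point C−Point A: −1595a + 605b = 809.
Solving gives a = −0.01478, b = 1.29821.
|∇z| = √(a²+b²) = 1.29830, so dip δ = arctan(1.29830) = 52.40°.
True thickness = vertical thickness × cos δ = 50.9 × cos 52.40° = 31.1 m.

31.1 m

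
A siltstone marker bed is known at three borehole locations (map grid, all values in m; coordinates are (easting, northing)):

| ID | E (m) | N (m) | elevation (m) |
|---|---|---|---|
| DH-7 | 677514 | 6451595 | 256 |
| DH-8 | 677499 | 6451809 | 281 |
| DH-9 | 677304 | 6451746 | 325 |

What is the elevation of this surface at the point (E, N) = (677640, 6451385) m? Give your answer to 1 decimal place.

202.8 m

Two edge vectors: DH-7→DH-8 = (-15, 214, 25), DH-7→DH-9 = (-210, 151, 69).
Normal n = (DH-7→DH-8) × (DH-7→DH-9) = (10991, -4215, 42675).
So ∂z/∂E = −n_x/n_z = −0.257551260 and ∂z/∂N = −n_y/n_z = 0.098769772.
Intercept c from DH-7: 256 + 174494.58 − 637222.56 = −462471.98.
At (677640, 6451385): z = −174527.0 + 637201.8 − 462471.98 = 202.8 m.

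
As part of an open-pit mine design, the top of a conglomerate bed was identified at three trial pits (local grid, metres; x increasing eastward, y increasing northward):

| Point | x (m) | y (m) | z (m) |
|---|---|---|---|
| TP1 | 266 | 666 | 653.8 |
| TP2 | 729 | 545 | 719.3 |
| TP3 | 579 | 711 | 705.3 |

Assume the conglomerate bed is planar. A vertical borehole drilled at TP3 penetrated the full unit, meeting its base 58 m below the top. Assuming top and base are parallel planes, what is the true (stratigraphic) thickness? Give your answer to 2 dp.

57.21 m

Two edge vectors: TP1→TP2 = (463, -121, 65.5), TP1→TP3 = (313, 45, 51.5).
Normal n = (TP1→TP2) × (TP1→TP3) = (-9179, -3343, 58708).
So ∂z/∂x = −n_x/n_z = 0.15635 and ∂z/∂y = −n_y/n_z = 0.05694.
|∇z| = √(a²+b²) = 0.16640, so dip δ = arctan(0.16640) = 9.45°.
True thickness = vertical thickness × cos δ = 58 × cos 9.45° = 57.21 m.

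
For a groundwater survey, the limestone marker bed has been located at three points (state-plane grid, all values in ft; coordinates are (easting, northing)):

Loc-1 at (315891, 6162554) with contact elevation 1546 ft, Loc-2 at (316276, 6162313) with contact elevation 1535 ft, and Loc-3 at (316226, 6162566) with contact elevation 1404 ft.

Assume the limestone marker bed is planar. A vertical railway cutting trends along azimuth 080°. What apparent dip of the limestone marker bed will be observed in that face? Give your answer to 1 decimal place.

26.6°

Let the plane be z = a·E + b·N + c.
Loc-2−Loc-1: 385a − 241b = −11;  Loc-3−Loc-1: 335a + 12b = −142.
Solving gives a = −0.40248, b = −0.59733.
Unit vector along 080° is (sin 80°, cos 80°) = (0.9848, 0.1736).
Slope in that direction = a·(0.9848) + b·(0.1736) = −0.50009.
Apparent dip = arctan|0.50009| = 26.6° (true dip is 35.8°, so apparent ≤ true as expected).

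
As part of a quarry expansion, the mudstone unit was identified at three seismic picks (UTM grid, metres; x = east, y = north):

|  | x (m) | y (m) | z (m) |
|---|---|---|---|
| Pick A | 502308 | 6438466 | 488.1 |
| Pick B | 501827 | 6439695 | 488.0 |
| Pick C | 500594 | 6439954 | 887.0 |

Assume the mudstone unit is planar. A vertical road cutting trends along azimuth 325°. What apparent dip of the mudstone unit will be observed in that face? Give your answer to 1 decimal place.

5.1°

Two edge vectors: Pick A→Pick B = (-481, 1229, -0.1), Pick A→Pick C = (-1714, 1488, 398.9).
Normal n = (Pick A→Pick B) × (Pick A→Pick C) = (490396.9, 192042.3, 1390778).
So ∂z/∂x = −n_x/n_z = −0.35261 and ∂z/∂y = −n_y/n_z = −0.13808.
Unit vector along 325° is (sin 325°, cos 325°) = (-0.5736, 0.8192).
Slope in that direction = a·(-0.5736) + b·(0.8192) = 0.08914.
Apparent dip = arctan|0.08914| = 5.1° (true dip is 20.7°, so apparent ≤ true as expected).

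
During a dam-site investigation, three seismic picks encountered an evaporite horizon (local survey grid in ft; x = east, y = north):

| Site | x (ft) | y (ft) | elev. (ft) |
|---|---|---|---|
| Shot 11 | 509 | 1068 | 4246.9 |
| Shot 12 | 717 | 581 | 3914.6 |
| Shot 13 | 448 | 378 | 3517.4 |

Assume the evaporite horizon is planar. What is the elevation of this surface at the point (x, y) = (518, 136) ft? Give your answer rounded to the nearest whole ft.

Let the plane be z = a·x + b·y + c.
Shot 12−Shot 11: 208a − 487b = −332.3;  Shot 13−Shot 11: −61a − 690b = −729.5.
Solving gives a = 0.72725, b = 0.99295.
Then c = 4246.9 − a·509 − b·1068 = 2816.26.
At (518, 136): z = 376.7 + 135.0 + 2816.26 = 3328.0 ft.

3328 ft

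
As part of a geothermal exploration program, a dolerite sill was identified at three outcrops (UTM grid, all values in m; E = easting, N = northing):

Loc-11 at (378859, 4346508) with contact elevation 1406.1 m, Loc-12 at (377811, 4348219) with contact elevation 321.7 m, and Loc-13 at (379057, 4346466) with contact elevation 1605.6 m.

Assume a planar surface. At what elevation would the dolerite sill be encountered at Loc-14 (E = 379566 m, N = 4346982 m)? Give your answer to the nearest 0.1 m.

Let the plane be z = a·E + b·N + c.
Loc-12−Loc-11: −1048a + 1711b = −1084.4;  Loc-13−Loc-11: 198a − 42b = 199.5.
Solving gives a = 1.003520467, b = −0.019117797.
Then c = 1406.1 − a·378859 − b·4346508 = −295691.00.
At (379566, 4346982): z = 380902.2 − 83104.7 − 295691.00 = 2106.5 m.

2106.5 m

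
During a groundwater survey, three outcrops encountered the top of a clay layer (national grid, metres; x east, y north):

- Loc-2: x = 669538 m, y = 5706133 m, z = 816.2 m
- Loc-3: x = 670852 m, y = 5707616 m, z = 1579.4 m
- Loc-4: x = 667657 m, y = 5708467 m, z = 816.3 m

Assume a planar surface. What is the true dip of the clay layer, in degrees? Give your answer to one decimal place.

Two edge vectors: Loc-2→Loc-3 = (1314, 1483, 763.2), Loc-2→Loc-4 = (-1881, 2334, 0.1).
Normal n = (Loc-2→Loc-3) × (Loc-2→Loc-4) = (-1781160.5, -1435710.6, 5856399).
So ∂z/∂x = −n_x/n_z = 0.30414 and ∂z/∂y = −n_y/n_z = 0.24515.
Gradient magnitude |∇z| = √(a² + b²) = √(0.09250 + 0.06010) = 0.39064.
True dip = arctan(0.39064) = 21.3°, dipping toward SW (azimuth ≈ 231°).

21.3°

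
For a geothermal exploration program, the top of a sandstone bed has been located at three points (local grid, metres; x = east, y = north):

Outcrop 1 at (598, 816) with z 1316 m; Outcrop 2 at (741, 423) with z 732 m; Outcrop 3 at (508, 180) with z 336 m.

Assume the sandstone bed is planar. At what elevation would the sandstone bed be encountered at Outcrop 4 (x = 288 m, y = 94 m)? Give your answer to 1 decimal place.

Two edge vectors: Outcrop 1→Outcrop 2 = (143, -393, -584), Outcrop 1→Outcrop 3 = (-90, -636, -980).
Normal n = (Outcrop 1→Outcrop 2) × (Outcrop 1→Outcrop 3) = (13716, 192700, -126318).
So ∂z/∂x = −n_x/n_z = 0.10858 and ∂z/∂y = −n_y/n_z = 1.52551.
Intercept c from Outcrop 1: 1316 − 64.93 − 1244.82 = 6.25.
At (288, 94): z = 31.3 + 143.4 + 6.25 = 180.9 m.

180.9 m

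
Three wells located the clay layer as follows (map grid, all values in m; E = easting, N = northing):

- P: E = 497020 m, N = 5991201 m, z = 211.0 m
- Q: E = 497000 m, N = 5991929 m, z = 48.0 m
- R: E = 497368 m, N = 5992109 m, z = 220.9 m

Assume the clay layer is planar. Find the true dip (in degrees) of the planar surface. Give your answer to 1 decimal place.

Let the plane be z = a·E + b·N + c.
Q−P: −20a + 728b = −163;  R−P: 348a + 908b = 9.9.
Solving gives a = 0.57167, b = −0.20820.
Gradient magnitude |∇z| = √(a² + b²) = √(0.32681 + 0.04335) = 0.60840.
True dip = arctan(0.60840) = 31.3°, dipping toward WNW (azimuth ≈ 290°).

31.3°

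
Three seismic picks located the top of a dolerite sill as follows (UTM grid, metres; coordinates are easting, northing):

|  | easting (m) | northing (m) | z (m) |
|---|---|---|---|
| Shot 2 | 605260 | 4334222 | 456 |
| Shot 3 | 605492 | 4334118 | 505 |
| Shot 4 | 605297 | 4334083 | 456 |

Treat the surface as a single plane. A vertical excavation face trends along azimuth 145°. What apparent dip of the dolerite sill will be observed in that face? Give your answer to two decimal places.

Two edge vectors: Shot 2→Shot 3 = (232, -104, 49), Shot 2→Shot 4 = (37, -139, 0).
Normal n = (Shot 2→Shot 3) × (Shot 2→Shot 4) = (6811, 1813, -28400).
So ∂z/∂easting = −n_x/n_z = 0.23982 and ∂z/∂northing = −n_y/n_z = 0.06384.
Unit vector along 145° is (sin 145°, cos 145°) = (0.5736, -0.8192).
Slope in that direction = a·(0.5736) + b·(-0.8192) = 0.08526.
Apparent dip = arctan|0.08526| = 4.87° (true dip is 13.9°, so apparent ≤ true as expected).

4.87°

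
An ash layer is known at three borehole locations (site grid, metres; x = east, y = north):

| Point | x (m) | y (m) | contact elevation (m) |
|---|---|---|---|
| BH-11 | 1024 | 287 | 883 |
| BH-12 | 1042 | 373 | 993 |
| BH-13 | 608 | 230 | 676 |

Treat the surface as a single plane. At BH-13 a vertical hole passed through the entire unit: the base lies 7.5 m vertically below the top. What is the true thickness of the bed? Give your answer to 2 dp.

Two edge vectors: BH-11→BH-12 = (18, 86, 110), BH-11→BH-13 = (-416, -57, -207).
Normal n = (BH-11→BH-12) × (BH-11→BH-13) = (-11532, -42034, 34750).
So ∂z/∂x = −n_x/n_z = 0.33186 and ∂z/∂y = −n_y/n_z = 1.20961.
|∇z| = √(a²+b²) = 1.25431, so dip δ = arctan(1.25431) = 51.44°.
True thickness = vertical thickness × cos δ = 7.5 × cos 51.44° = 4.68 m.

4.68 m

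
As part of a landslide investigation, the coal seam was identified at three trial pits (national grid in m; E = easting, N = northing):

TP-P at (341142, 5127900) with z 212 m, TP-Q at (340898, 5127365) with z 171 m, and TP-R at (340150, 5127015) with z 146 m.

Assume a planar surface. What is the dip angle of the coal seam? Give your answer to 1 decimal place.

4.5°

Two edge vectors: TP-P→TP-Q = (-244, -535, -41), TP-P→TP-R = (-992, -885, -66).
Normal n = (TP-P→TP-Q) × (TP-P→TP-R) = (-975, 24568, -314780).
So ∂z/∂E = −n_x/n_z = −0.00310 and ∂z/∂N = −n_y/n_z = 0.07805.
Gradient magnitude |∇z| = √(a² + b²) = √(0.00001 + 0.00609) = 0.07811.
True dip = arctan(0.07811) = 4.5°, dipping toward S (azimuth ≈ 178°).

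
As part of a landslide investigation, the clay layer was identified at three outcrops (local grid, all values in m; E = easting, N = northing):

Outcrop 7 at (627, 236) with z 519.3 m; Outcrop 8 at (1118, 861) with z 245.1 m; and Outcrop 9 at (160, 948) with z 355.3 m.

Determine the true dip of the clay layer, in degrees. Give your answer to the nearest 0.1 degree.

Two edge vectors: Outcrop 7→Outcrop 8 = (491, 625, -274.2), Outcrop 7→Outcrop 9 = (-467, 712, -164).
Normal n = (Outcrop 7→Outcrop 8) × (Outcrop 7→Outcrop 9) = (92730.4, 208575.4, 641467).
So ∂z/∂E = −n_x/n_z = −0.14456 and ∂z/∂N = −n_y/n_z = −0.32515.
Gradient magnitude |∇z| = √(a² + b²) = √(0.02090 + 0.10572) = 0.35584.
True dip = arctan(0.35584) = 19.6°, dipping toward NNE (azimuth ≈ 024°).

19.6°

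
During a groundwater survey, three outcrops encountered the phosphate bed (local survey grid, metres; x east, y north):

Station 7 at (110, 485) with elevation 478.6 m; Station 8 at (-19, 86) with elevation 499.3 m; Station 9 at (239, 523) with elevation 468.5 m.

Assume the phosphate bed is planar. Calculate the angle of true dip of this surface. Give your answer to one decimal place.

Two edge vectors: Station 7→Station 8 = (-129, -399, 20.7), Station 7→Station 9 = (129, 38, -10.1).
Normal n = (Station 7→Station 8) × (Station 7→Station 9) = (3243.3, 1367.4, 46569).
So ∂z/∂x = −n_x/n_z = −0.06965 and ∂z/∂y = −n_y/n_z = −0.02936.
Gradient magnitude |∇z| = √(a² + b²) = √(0.00485 + 0.00086) = 0.07558.
True dip = arctan(0.07558) = 4.3°, dipping toward ENE (azimuth ≈ 067°).

4.3°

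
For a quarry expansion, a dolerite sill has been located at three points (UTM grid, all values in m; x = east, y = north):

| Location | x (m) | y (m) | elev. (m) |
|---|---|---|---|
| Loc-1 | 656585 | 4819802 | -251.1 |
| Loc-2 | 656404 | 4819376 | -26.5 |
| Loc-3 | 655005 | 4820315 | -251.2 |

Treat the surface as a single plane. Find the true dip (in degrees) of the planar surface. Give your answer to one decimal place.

Let the plane be z = a·x + b·y + c.
Loc-2−Loc-1: −181a − 426b = 224.6;  Loc-3−Loc-1: −1580a + 513b = −0.1.
Solving gives a = −0.15038, b = −0.46334.
Gradient magnitude |∇z| = √(a² + b²) = √(0.02261 + 0.21468) = 0.48713.
True dip = arctan(0.48713) = 26.0°, dipping toward NNE (azimuth ≈ 018°).

26.0°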